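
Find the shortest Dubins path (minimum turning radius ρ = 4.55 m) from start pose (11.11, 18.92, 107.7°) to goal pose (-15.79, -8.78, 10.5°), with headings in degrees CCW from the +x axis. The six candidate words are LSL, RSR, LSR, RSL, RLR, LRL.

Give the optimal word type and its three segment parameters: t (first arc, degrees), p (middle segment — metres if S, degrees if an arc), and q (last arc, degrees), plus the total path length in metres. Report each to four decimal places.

Let ψ = atan2(Δy, Δx) = atan2(-27.70, -26.90) = -134.1606° be the start→goal bearing.
Normalize: d = |goal − start| / ρ = 38.612174/4.55 = 8.486192, α = (θ_start − ψ) mod 360° = 241.8606° = 4.221263 rad, β = (θ_goal − ψ) mod 360° = 144.6606° = 2.524803 rad.
Common terms: sin α = -0.881802, cos α = -0.471619, sin β = 0.578419, cos β = -0.815740, cos(α−β) = -0.125333, d² = 72.015457. Work in radians in the unit-radius frame; every candidate has L = ρ·(t + p + q).
LSL: p² = 2 + d² − 2cos(α−β) + 2d(sin α − sin β) = 49.482680; p = √p² = 7.034393; φ = atan2(cos β − cos α, d + sin α − sin β) = -0.048939 rad; t = (φ − α) mod 2π = 2.012983 rad, q = (β − φ) mod 2π = 2.573742 rad → L = 4.55·(2.012983 + 7.034393 + 2.573742) = 4.55·11.621118 = 52.876086 m
RSR: p² = 2 + d² − 2cos(α−β) + 2d(sin β − sin α) = 99.049567; p = √p² = 9.952365; φ = atan2(cos α − cos β, d − sin α + sin β) = 0.034584 rad; t = (α − φ) mod 2π = 4.186679 rad, q = (φ − β) mod 2π = 3.792966 rad → L = 4.55·(4.186679 + 9.952365 + 3.792966) = 4.55·17.932010 = 81.590647 m
LSR: p² = d² − 2 + 2cos(α−β) + 2d(sin α + sin β) = 64.615655; p = √p² = 8.038386; φ = atan2(−cos α − cos β, d + sin α + sin β) − atan2(−2, p) = 0.399900 rad; t = (φ − α) mod 2π = 2.461823 rad, q = (φ − β) mod 2π = 4.158283 rad → L = 4.55·(2.461823 + 8.038386 + 4.158283) = 4.55·14.658492 = 66.696137 m
RSL: p² = d² − 2 + 2cos(α−β) − 2d(sin α + sin β) = 74.913927; p = √p² = 8.655283; φ = atan2(cos α + cos β, d − sin α − sin β) − atan2(2, p) = -0.372517 rad; t = (α − φ) mod 2π = 4.593780 rad, q = (β − φ) mod 2π = 2.897320 rad → L = 4.55·(4.593780 + 8.655283 + 2.897320) = 4.55·16.146384 = 73.466046 m
RLR: c = (6 − d² + 2cos(α−β) + 2d(sin α − sin β))/8 = -11.381196, |c| > 1 → infeasible
LRL: c = (6 − d² + 2cos(α−β) − 2d(sin α − sin β))/8 = -5.185335, |c| > 1 → infeasible
Shortest: LSL with L = 52.876086 m ≈ 52.8761 m
Convert LSL to answer units (arcs ×180/π): t = 2.012983·180/π = 115.3354°, p = ρ·p = 4.55·7.034393 = 32.0065 m, q = 2.573742·180/π = 147.4646°, L = 52.8761 m.

LSL: t = 115.3354°, p = 32.0065 m, q = 147.4646°, L = 52.8761 m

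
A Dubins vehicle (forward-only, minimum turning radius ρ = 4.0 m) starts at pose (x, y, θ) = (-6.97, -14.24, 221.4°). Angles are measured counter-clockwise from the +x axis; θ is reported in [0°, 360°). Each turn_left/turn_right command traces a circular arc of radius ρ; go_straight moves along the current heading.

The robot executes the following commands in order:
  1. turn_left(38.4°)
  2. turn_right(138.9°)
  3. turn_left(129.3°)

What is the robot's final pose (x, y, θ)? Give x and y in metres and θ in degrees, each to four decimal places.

set_pose: (x, y, θ) = (-6.9700, -14.2400, 221.4000°), ρ = 4.0
turn_left(38.4°): centre at ρ to the left, rotate +38.4° → (-8.2615, -16.5321, 259.8000°)
turn_right(138.9°): centre at ρ to the right, rotate −138.9° → (-15.6306, -17.8779, 120.9000°)
turn_left(129.3°): centre at ρ to the left, rotate +129.3° → (-22.8264, -18.5771, 250.2000°)

(-22.8264, -18.5771, 250.2000°)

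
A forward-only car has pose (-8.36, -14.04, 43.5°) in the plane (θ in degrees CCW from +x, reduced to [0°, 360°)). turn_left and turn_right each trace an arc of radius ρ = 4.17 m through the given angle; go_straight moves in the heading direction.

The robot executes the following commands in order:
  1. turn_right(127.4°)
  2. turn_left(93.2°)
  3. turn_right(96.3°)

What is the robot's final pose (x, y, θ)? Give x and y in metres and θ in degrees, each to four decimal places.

(8.3153, -24.1907, 273.0000°)

set_pose: (x, y, θ) = (-8.3600, -14.0400, 43.5000°), ρ = 4.17
turn_right(127.4°): centre at ρ to the right, rotate −127.4° → (-1.3432, -16.6217, -83.9000° ≡ 276.1000°)
turn_left(93.2°): centre at ρ to the left, rotate +93.2° → (3.4771, -20.2938, 369.3000° ≡ 9.3000°)
turn_right(96.3°): centre at ρ to the right, rotate −96.3° → (8.3153, -24.1907, -87.0000° ≡ 273.0000°)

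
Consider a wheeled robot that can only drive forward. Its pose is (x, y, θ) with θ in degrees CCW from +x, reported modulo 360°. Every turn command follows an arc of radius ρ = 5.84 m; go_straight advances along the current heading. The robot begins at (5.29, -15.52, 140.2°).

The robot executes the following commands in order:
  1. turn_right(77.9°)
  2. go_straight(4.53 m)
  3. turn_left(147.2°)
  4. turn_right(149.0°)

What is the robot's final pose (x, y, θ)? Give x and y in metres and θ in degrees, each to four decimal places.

(-10.0418, 11.4485, 60.5000°)

set_pose: (x, y, θ) = (5.2900, -15.5200, 140.2000°), ρ = 5.84
turn_right(77.9°): centre at ρ to the right, rotate −77.9° → (3.8575, -8.3185, 62.3000°)
go_straight(4.53): x += 4.53·cos θ, y += 4.53·sin θ → (5.9633, -4.3077, 62.3000°)
turn_left(147.2°): centre at ρ to the left, rotate +147.2° → (-2.0832, 3.4898, 209.5000°)
turn_right(149.0°): centre at ρ to the right, rotate −149.0° → (-10.0418, 11.4485, 60.5000°)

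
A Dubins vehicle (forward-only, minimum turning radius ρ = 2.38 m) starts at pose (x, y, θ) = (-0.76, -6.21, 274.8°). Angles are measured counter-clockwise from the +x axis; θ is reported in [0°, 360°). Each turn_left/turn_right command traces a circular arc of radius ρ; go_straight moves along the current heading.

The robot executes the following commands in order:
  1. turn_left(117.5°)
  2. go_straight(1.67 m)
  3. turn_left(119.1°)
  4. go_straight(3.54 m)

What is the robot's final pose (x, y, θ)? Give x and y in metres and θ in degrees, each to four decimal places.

(1.0545, -1.3343, 151.4000°)

set_pose: (x, y, θ) = (-0.7600, -6.2100, 274.8000°), ρ = 2.38
turn_left(117.5°): centre at ρ to the left, rotate +117.5° → (2.8834, -8.0226, 392.3000° ≡ 32.3000°)
go_straight(1.67): x += 1.67·cos θ, y += 1.67·sin θ → (4.2950, -7.1302, 32.3000°)
turn_left(119.1°): centre at ρ to the left, rotate +119.1° → (4.1625, -3.0289, 151.4000°)
go_straight(3.54): x += 3.54·cos θ, y += 3.54·sin θ → (1.0545, -1.3343, 151.4000°)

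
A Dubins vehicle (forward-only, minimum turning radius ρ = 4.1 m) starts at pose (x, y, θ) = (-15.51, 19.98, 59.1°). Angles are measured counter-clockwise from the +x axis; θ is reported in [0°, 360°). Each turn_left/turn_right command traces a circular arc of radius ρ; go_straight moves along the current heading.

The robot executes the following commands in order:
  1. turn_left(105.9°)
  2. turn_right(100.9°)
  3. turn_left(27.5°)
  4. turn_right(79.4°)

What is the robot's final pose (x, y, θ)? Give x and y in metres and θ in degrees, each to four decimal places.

(-16.9518, 37.8242, 12.2000°)

set_pose: (x, y, θ) = (-15.5100, 19.9800, 59.1000°), ρ = 4.1
turn_left(105.9°): centre at ρ to the left, rotate +105.9° → (-17.9669, 26.0458, 165.0000°)
turn_right(100.9°): centre at ρ to the right, rotate −100.9° → (-20.5939, 31.7970, 64.1000°)
turn_left(27.5°): centre at ρ to the left, rotate +27.5° → (-20.1837, 33.7024, 91.6000°)
turn_right(79.4°): centre at ρ to the right, rotate −79.4° → (-16.9518, 37.8242, 12.2000°)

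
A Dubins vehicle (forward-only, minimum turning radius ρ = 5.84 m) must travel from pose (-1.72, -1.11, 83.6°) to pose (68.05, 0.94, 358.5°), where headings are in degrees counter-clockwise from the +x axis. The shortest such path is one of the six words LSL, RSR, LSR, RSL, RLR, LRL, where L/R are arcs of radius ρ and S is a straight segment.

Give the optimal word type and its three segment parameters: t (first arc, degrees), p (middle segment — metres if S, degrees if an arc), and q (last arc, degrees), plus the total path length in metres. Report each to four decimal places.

RSL: t = 86.4171°, p = 63.6221 m, q = 1.3171°, L = 72.5646 m

Let ψ = atan2(Δy, Δx) = atan2(2.05, 69.77) = 1.6830° be the start→goal bearing.
Normalize: d = |goal − start| / ρ = 69.800110/5.84 = 11.952074, α = (θ_start − ψ) mod 360° = 81.9170° = 1.429721 rad, β = (θ_goal − ψ) mod 360° = 356.8170° = 6.227632 rad.
Common terms: sin α = 0.990065, cos α = 0.140607, sin β = -0.055525, cos β = 0.998457, cos(α−β) = 0.085417, d² = 142.852065. Work in radians in the unit-radius frame; every candidate has L = ρ·(t + p + q).
LSL: p² = 2 + d² − 2cos(α−β) + 2d(sin α − sin β) = 169.675183; p = √p² = 13.025943; φ = atan2(cos β − cos α, d + sin α − sin β) = 0.065905 rad; t = (φ − α) mod 2π = 4.919369 rad, q = (β − φ) mod 2π = 6.161727 rad → L = 5.84·(4.919369 + 13.025943 + 6.161727) = 5.84·24.107038 = 140.785103 m
RSR: p² = 2 + d² − 2cos(α−β) + 2d(sin β − sin α) = 119.687280; p = √p² = 10.940168; φ = atan2(cos α − cos β, d − sin α + sin β) = -0.078493 rad; t = (α − φ) mod 2π = 1.508215 rad, q = (φ − β) mod 2π = 6.260246 rad → L = 5.84·(1.508215 + 10.940168 + 6.260246) = 5.84·18.708629 = 109.258391 m
LSR: p² = d² − 2 + 2cos(α−β) + 2d(sin α + sin β) = 163.362287; p = √p² = 12.781326; φ = atan2(−cos α − cos β, d + sin α + sin β) − atan2(−2, p) = 0.067057 rad; t = (φ − α) mod 2π = 4.920521 rad, q = (φ − β) mod 2π = 0.122611 rad → L = 5.84·(4.920521 + 12.781326 + 0.122611) = 5.84·17.824458 = 104.094835 m
RSL: p² = d² − 2 + 2cos(α−β) − 2d(sin α + sin β) = 118.683511; p = √p² = 10.894196; φ = atan2(cos α + cos β, d − sin α − sin β) − atan2(2, p) = -0.078542 rad; t = (α − φ) mod 2π = 1.508263 rad, q = (β − φ) mod 2π = 0.022988 rad → L = 5.84·(1.508263 + 10.894196 + 0.022988) = 5.84·12.425447 = 72.564613 m
RLR: c = (6 − d² + 2cos(α−β) + 2d(sin α − sin β))/8 = -13.960910, |c| > 1 → infeasible
LRL: c = (6 − d² + 2cos(α−β) − 2d(sin α − sin β))/8 = -20.209398, |c| > 1 → infeasible
Shortest: RSL with L = 72.564613 m ≈ 72.5646 m
Convert RSL to answer units (arcs ×180/π): t = 1.508263·180/π = 86.4171°, p = ρ·p = 5.84·10.894196 = 63.6221 m, q = 0.022988·180/π = 1.3171°, L = 72.5646 m.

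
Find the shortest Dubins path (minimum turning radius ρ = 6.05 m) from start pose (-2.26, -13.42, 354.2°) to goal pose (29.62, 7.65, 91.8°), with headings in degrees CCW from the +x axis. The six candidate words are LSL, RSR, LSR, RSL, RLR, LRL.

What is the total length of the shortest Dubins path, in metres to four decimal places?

Let ψ = atan2(Δy, Δx) = atan2(21.07, 31.88) = 33.4614° be the start→goal bearing.
Normalize: d = |goal − start| / ρ = 38.213601/6.05 = 6.316298, α = (θ_start − ψ) mod 360° = 320.7386° = 5.597945 rad, β = (θ_goal − ψ) mod 360° = 58.3386° = 1.018201 rad.
Common terms: sin α = -0.632859, cos α = 0.774267, sin β = 0.851165, cos β = 0.524898, cos(α−β) = -0.132256, d² = 39.895616. Work in radians in the unit-radius frame; every candidate has L = ρ·(t + p + q).
LSL: p² = 2 + d² − 2cos(α−β) + 2d(sin α − sin β) = 23.413053; p = √p² = 4.838704; φ = atan2(cos β − cos α, d + sin α − sin β) = -0.051559 rad; t = (φ − α) mod 2π = 0.633681 rad, q = (β − φ) mod 2π = 1.069761 rad → L = 6.05·(0.633681 + 4.838704 + 1.069761) = 6.05·6.542145 = 39.579977 m
RSR: p² = 2 + d² − 2cos(α−β) + 2d(sin β − sin α) = 60.907205; p = √p² = 7.804307; φ = atan2(cos α − cos β, d − sin α + sin β) = 0.031958 rad; t = (α − φ) mod 2π = 5.565987 rad, q = (φ − β) mod 2π = 5.296942 rad → L = 6.05·(5.565987 + 7.804307 + 5.296942) = 6.05·18.667236 = 112.936778 m
LSR: p² = d² − 2 + 2cos(α−β) + 2d(sin α + sin β) = 40.388883; p = √p² = 6.355225; φ = atan2(−cos α − cos β, d + sin α + sin β) − atan2(−2, p) = 0.108635 rad; t = (φ − α) mod 2π = 0.793875 rad, q = (φ − β) mod 2π = 5.373619 rad → L = 6.05·(0.793875 + 6.355225 + 5.373619) = 6.05·12.522719 = 75.762452 m
RSL: p² = d² − 2 + 2cos(α−β) − 2d(sin α + sin β) = 34.873324; p = √p² = 5.905364; φ = atan2(cos α + cos β, d − sin α − sin β) − atan2(2, p) = -0.116641 rad; t = (α − φ) mod 2π = 5.714586 rad, q = (β − φ) mod 2π = 1.134842 rad → L = 6.05·(5.714586 + 5.905364 + 1.134842) = 6.05·12.754793 = 77.166495 m
RLR: c = (6 − d² + 2cos(α−β) + 2d(sin α − sin β))/8 = -6.613401, |c| > 1 → infeasible
LRL: c = (6 − d² + 2cos(α−β) − 2d(sin α − sin β))/8 = -1.926632, |c| > 1 → infeasible
Shortest: LSL with L = 39.579977 m ≈ 39.5800 m

39.5800 m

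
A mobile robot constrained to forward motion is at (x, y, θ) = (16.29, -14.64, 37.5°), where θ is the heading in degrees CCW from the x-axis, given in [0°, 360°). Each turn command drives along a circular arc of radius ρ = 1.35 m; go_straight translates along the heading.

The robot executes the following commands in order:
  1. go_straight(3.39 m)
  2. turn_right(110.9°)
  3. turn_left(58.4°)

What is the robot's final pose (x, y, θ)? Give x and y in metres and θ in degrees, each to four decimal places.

set_pose: (x, y, θ) = (16.2900, -14.6400, 37.5000°), ρ = 1.35
go_straight(3.39): x += 3.39·cos θ, y += 3.39·sin θ → (18.9795, -12.5763, 37.5000°)
turn_right(110.9°): centre at ρ to the right, rotate −110.9° → (21.0950, -13.2616, -73.4000° ≡ 286.6000°)
turn_left(58.4°): centre at ρ to the left, rotate +58.4° → (22.0394, -14.1800, 345.0000°)

(22.0394, -14.1800, 345.0000°)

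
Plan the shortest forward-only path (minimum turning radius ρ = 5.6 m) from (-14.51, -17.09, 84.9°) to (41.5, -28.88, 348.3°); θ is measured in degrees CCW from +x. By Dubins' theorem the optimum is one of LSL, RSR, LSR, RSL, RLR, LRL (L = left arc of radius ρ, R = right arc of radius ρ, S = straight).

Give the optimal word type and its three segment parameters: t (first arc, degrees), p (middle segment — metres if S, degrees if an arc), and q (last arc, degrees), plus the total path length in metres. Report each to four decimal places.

RSL: t = 103.7906°, p = 50.6708 m, q = 7.1906°, L = 61.5180 m

Let ψ = atan2(Δy, Δx) = atan2(-11.79, 56.01) = -11.8871° be the start→goal bearing.
Normalize: d = |goal − start| / ρ = 57.237437/5.6 = 10.220971, α = (θ_start − ψ) mod 360° = 96.7871° = 1.689254 rad, β = (θ_goal − ψ) mod 360° = 0.1871° = 0.003266 rad.
Common terms: sin α = 0.992992, cos α = -0.118181, sin β = 0.003266, cos β = 0.999995, cos(α−β) = -0.114937, d² = 104.468246. Work in radians in the unit-radius frame; every candidate has L = ρ·(t + p + q).
LSL: p² = 2 + d² − 2cos(α−β) + 2d(sin α − sin β) = 126.930050; p = √p² = 11.266324; φ = atan2(cos β − cos α, d + sin α − sin β) = 0.099413 rad; t = (φ − α) mod 2π = 4.693345 rad, q = (β − φ) mod 2π = 6.187038 rad → L = 5.6·(4.693345 + 11.266324 + 6.187038) = 5.6·22.146706 = 124.021555 m
RSR: p² = 2 + d² − 2cos(α−β) + 2d(sin β − sin α) = 86.466191; p = √p² = 9.298720; φ = atan2(cos α − cos β, d − sin α + sin β) = -0.120542 rad; t = (α − φ) mod 2π = 1.809796 rad, q = (φ − β) mod 2π = 6.159377 rad → L = 5.6·(1.809796 + 9.298720 + 6.159377) = 5.6·17.267893 = 96.700202 m
LSR: p² = d² − 2 + 2cos(α−β) + 2d(sin α + sin β) = 122.603816; p = √p² = 11.072661; φ = atan2(−cos α − cos β, d + sin α + sin β) − atan2(−2, p) = 0.100247 rad; t = (φ − α) mod 2π = 4.694179 rad, q = (φ − β) mod 2π = 0.096981 rad → L = 5.6·(4.694179 + 11.072661 + 0.096981) = 5.6·15.863821 = 88.837397 m
RSL: p² = d² − 2 + 2cos(α−β) − 2d(sin α + sin β) = 81.872927; p = √p² = 9.048366; φ = atan2(cos α + cos β, d − sin α − sin β) − atan2(2, p) = -0.122234 rad; t = (α − φ) mod 2π = 1.811488 rad, q = (β − φ) mod 2π = 0.125499 rad → L = 5.6·(1.811488 + 9.048366 + 0.125499) = 5.6·10.985353 = 61.517977 m
RLR: c = (6 − d² + 2cos(α−β) + 2d(sin α − sin β))/8 = -9.808274, |c| > 1 → infeasible
LRL: c = (6 − d² + 2cos(α−β) − 2d(sin α − sin β))/8 = -14.866256, |c| > 1 → infeasible
Shortest: RSL with L = 61.517977 m ≈ 61.5180 m
Convert RSL to answer units (arcs ×180/π): t = 1.811488·180/π = 103.7906°, p = ρ·p = 5.6·9.048366 = 50.6708 m, q = 0.125499·180/π = 7.1906°, L = 61.5180 m.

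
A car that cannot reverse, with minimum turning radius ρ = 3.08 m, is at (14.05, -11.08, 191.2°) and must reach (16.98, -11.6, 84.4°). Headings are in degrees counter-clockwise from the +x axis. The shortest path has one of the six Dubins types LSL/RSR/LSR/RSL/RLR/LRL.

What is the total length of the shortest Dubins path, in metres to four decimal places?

Let ψ = atan2(Δy, Δx) = atan2(-0.52, 2.93) = -10.0637° be the start→goal bearing.
Normalize: d = |goal − start| / ρ = 2.975786/3.08 = 0.966164, α = (θ_start − ψ) mod 360° = 201.2637° = 3.512715 rad, β = (θ_goal − ψ) mod 360° = 94.4637° = 1.648703 rad.
Common terms: sin α = -0.362662, cos α = -0.931921, sin β = 0.996967, cos β = -0.077828, cos(α−β) = -0.289032, d² = 0.933473. Work in radians in the unit-radius frame; every candidate has L = ρ·(t + p + q).
LSL: p² = 2 + d² − 2cos(α−β) + 2d(sin α − sin β) = 0.884288; p = √p² = 0.940366; φ = atan2(cos β − cos α, d + sin α − sin β) = 2.002497 rad; t = (φ − α) mod 2π = 4.772967 rad, q = (β − φ) mod 2π = 5.929392 rad → L = 3.08·(4.772967 + 0.940366 + 5.929392) = 3.08·11.642725 = 35.859593 m
RSR: p² = 2 + d² − 2cos(α−β) + 2d(sin β − sin α) = 6.138785; p = √p² = 2.477657; φ = atan2(cos α − cos β, d − sin α + sin β) = -0.351938 rad; t = (α − φ) mod 2π = 3.864653 rad, q = (φ − β) mod 2π = 4.282544 rad → L = 3.08·(3.864653 + 2.477657 + 4.282544) = 3.08·10.624854 = 32.724551 m
LSR: p² = d² − 2 + 2cos(α−β) + 2d(sin α + sin β) = -0.418905 < 0 → infeasible
RSL: p² = d² − 2 + 2cos(α−β) − 2d(sin α + sin β) = -2.870276 < 0 → infeasible
RLR: c = (6 − d² + 2cos(α−β) + 2d(sin α − sin β))/8 = 0.232652; p = 2π − arccos c = 4.947192 rad; φ = atan2(cos α − cos β, d − sin α + sin β) = -0.351938 rad; t = (α − φ + p/2) mod 2π = 0.055064 rad, q = (α − β − t + p) mod 2π = 0.472955 rad → L = 3.08·(0.055064 + 4.947192 + 0.472955) = 3.08·5.475211 = 16.863651 m
LRL: c = (6 − d² + 2cos(α−β) − 2d(sin α − sin β))/8 = 0.889464; p = 2π − arccos c = 5.808560 rad; φ = atan2(cos β − cos α, d + sin α − sin β) = 2.002497 rad; t = (φ − α + p/2) mod 2π = 1.394062 rad, q = (β − α − t + p) mod 2π = 2.550486 rad → L = 3.08·(1.394062 + 5.808560 + 2.550486) = 3.08·9.753108 = 30.039573 m
Shortest: RLR with L = 16.863651 m ≈ 16.8637 m

16.8637 m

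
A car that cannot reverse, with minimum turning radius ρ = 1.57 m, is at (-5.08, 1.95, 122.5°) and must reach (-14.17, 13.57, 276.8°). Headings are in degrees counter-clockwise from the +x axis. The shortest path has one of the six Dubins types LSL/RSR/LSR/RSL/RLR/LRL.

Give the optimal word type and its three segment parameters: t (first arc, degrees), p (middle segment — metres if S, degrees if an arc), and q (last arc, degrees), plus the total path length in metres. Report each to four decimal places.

RSL: t = 6.4441°, p = 13.7378 m, q = 160.7441°, L = 18.3190 m

Let ψ = atan2(Δy, Δx) = atan2(11.62, -9.09) = 128.0351° be the start→goal bearing.
Normalize: d = |goal − start| / ρ = 14.753051/1.57 = 9.396847, α = (θ_start − ψ) mod 360° = 354.4649° = 6.186580 rad, β = (θ_goal − ψ) mod 360° = 148.7649° = 2.596438 rad.
Common terms: sin α = -0.096455, cos α = 0.995337, sin β = 0.518551, cos β = -0.855047, cos(α−β) = -0.901077, d² = 88.300742. Work in radians in the unit-radius frame; every candidate has L = ρ·(t + p + q).
LSL: p² = 2 + d² − 2cos(α−β) + 2d(sin α − sin β) = 80.544668; p = √p² = 8.974668; φ = atan2(cos β − cos α, d + sin α − sin β) = -0.207668 rad; t = (φ − α) mod 2π = 6.172123 rad, q = (β − φ) mod 2π = 2.804106 rad → L = 1.57·(6.172123 + 8.974668 + 2.804106) = 1.57·17.950896 = 28.182907 m
RSR: p² = 2 + d² − 2cos(α−β) + 2d(sin β − sin α) = 103.661125; p = √p² = 10.181411; φ = atan2(cos α − cos β, d − sin α + sin β) = 0.182757 rad; t = (α − φ) mod 2π = 6.003823 rad, q = (φ − β) mod 2π = 3.869505 rad → L = 1.57·(6.003823 + 10.181411 + 3.869505) = 1.57·20.054738 = 31.485939 m
LSR: p² = d² − 2 + 2cos(α−β) + 2d(sin α + sin β) = 92.431322; p = √p² = 9.614121; φ = atan2(−cos α − cos β, d + sin α + sin β) − atan2(−2, p) = 0.190815 rad; t = (φ − α) mod 2π = 0.287421 rad, q = (φ − β) mod 2π = 3.877563 rad → L = 1.57·(0.287421 + 9.614121 + 3.877563) = 1.57·13.779104 = 21.633194 m
RSL: p² = d² − 2 + 2cos(α−β) − 2d(sin α + sin β) = 76.565855; p = √p² = 8.750192; φ = atan2(cos α + cos β, d − sin α − sin β) − atan2(2, p) = -0.209076 rad; t = (α − φ) mod 2π = 0.112471 rad, q = (β − φ) mod 2π = 2.805514 rad → L = 1.57·(0.112471 + 8.750192 + 2.805514) = 1.57·11.668176 = 18.319037 m
RLR: c = (6 − d² + 2cos(α−β) + 2d(sin α − sin β))/8 = -11.957641, |c| > 1 → infeasible
LRL: c = (6 − d² + 2cos(α−β) − 2d(sin α − sin β))/8 = -9.068084, |c| > 1 → infeasible
Shortest: RSL with L = 18.319037 m ≈ 18.3190 m
Convert RSL to answer units (arcs ×180/π): t = 0.112471·180/π = 6.4441°, p = ρ·p = 1.57·8.750192 = 13.7378 m, q = 2.805514·180/π = 160.7441°, L = 18.3190 m.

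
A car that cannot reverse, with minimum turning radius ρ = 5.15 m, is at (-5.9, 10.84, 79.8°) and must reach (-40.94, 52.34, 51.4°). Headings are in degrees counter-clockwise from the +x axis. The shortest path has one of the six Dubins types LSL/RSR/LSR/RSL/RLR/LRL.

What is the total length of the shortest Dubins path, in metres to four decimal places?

57.3062 m

Let ψ = atan2(Δy, Δx) = atan2(41.50, -35.04) = 130.1757° be the start→goal bearing.
Normalize: d = |goal − start| / ρ = 54.314377/5.15 = 10.546481, α = (θ_start − ψ) mod 360° = 309.6243° = 5.403964 rad, β = (θ_goal − ψ) mod 360° = 281.2243° = 4.908291 rad.
Common terms: sin α = -0.770242, cos α = 0.637751, sin β = -0.980873, cos β = 0.194651, cos(α−β) = 0.879649, d² = 111.228263. Work in radians in the unit-radius frame; every candidate has L = ρ·(t + p + q).
LSL: p² = 2 + d² − 2cos(α−β) + 2d(sin α − sin β) = 115.911781; p = √p² = 10.766233; φ = atan2(cos β − cos α, d + sin α − sin β) = -0.041168 rad; t = (φ − α) mod 2π = 0.838053 rad, q = (β − φ) mod 2π = 4.949459 rad → L = 5.15·(0.838053 + 10.766233 + 4.949459) = 5.15·16.553745 = 85.251788 m
RSR: p² = 2 + d² − 2cos(α−β) + 2d(sin β − sin α) = 107.026150; p = √p² = 10.345344; φ = atan2(cos α − cos β, d − sin α + sin β) = 0.042844 rad; t = (α − φ) mod 2π = 5.361120 rad, q = (φ − β) mod 2π = 1.417738 rad → L = 5.15·(5.361120 + 10.345344 + 1.417738) = 5.15·17.124203 = 88.189646 m
LSR: p² = d² − 2 + 2cos(α−β) + 2d(sin α + sin β) = 74.051361; p = √p² = 8.605310; φ = atan2(−cos α − cos β, d + sin α + sin β) − atan2(−2, p) = 0.134001 rad; t = (φ − α) mod 2π = 1.013222 rad, q = (φ − β) mod 2π = 1.508895 rad → L = 5.15·(1.013222 + 8.605310 + 1.508895) = 5.15·11.127427 = 57.306247 m
RSL: p² = d² − 2 + 2cos(α−β) − 2d(sin α + sin β) = 147.923759; p = √p² = 12.162391; φ = atan2(cos α + cos β, d − sin α − sin β) − atan2(2, p) = -0.095398 rad; t = (α − φ) mod 2π = 5.499362 rad, q = (β − φ) mod 2π = 5.003688 rad → L = 5.15·(5.499362 + 12.162391 + 5.003688) = 5.15·22.665441 = 116.727023 m
RLR: c = (6 − d² + 2cos(α−β) + 2d(sin α − sin β))/8 = -12.378269, |c| > 1 → infeasible
LRL: c = (6 − d² + 2cos(α−β) − 2d(sin α − sin β))/8 = -13.488973, |c| > 1 → infeasible
Shortest: LSR with L = 57.306247 m ≈ 57.3062 m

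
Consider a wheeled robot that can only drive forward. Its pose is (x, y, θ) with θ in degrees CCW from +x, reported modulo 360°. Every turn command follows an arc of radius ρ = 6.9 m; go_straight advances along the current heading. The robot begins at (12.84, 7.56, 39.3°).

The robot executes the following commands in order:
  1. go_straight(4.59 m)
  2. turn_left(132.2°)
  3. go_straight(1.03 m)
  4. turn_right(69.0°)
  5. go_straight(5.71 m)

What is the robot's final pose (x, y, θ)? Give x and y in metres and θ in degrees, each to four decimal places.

set_pose: (x, y, θ) = (12.8400, 7.5600, 39.3000°), ρ = 6.9
go_straight(4.59): x += 4.59·cos θ, y += 4.59·sin θ → (16.3919, 10.4672, 39.3000°)
turn_left(132.2°): centre at ρ to the left, rotate +132.2° → (13.0415, 22.6309, 171.5000°)
go_straight(1.03): x += 1.03·cos θ, y += 1.03·sin θ → (12.0228, 22.7832, 171.5000°)
turn_right(69.0°): centre at ρ to the right, rotate −69.0° → (6.3062, 28.1139, 102.5000°)
go_straight(5.71): x += 5.71·cos θ, y += 5.71·sin θ → (5.0704, 33.6886, 102.5000°)

(5.0704, 33.6886, 102.5000°)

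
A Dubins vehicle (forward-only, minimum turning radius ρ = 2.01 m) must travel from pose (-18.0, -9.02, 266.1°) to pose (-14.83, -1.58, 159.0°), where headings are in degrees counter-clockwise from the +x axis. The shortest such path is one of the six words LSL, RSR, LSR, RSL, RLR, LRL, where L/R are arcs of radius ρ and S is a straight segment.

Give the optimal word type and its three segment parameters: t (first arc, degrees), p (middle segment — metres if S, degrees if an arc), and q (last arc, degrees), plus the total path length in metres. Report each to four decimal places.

Let ψ = atan2(Δy, Δx) = atan2(7.44, 3.17) = 66.9223° be the start→goal bearing.
Normalize: d = |goal − start| / ρ = 8.087181/2.01 = 4.023473, α = (θ_start − ψ) mod 360° = 199.1777° = 3.476306 rad, β = (θ_goal − ψ) mod 360° = 92.0777° = 1.607058 rad.
Common terms: sin α = -0.328498, cos α = -0.944505, sin β = 0.999343, cos β = -0.036254, cos(α−β) = -0.294040, d² = 16.188337. Work in radians in the unit-radius frame; every candidate has L = ρ·(t + p + q).
LSL: p² = 2 + d² − 2cos(α−β) + 2d(sin α − sin β) = 8.091353; p = √p² = 2.844530; φ = atan2(cos β − cos α, d + sin α − sin β) = 0.324988 rad; t = (φ − α) mod 2π = 3.131867 rad, q = (β − φ) mod 2π = 1.282070 rad → L = 2.01·(3.131867 + 2.844530 + 1.282070) = 2.01·7.258468 = 14.589521 m
RSR: p² = 2 + d² − 2cos(α−β) + 2d(sin β − sin α) = 29.461482; p = √p² = 5.427843; φ = atan2(cos α − cos β, d − sin α + sin β) = -0.168123 rad; t = (α − φ) mod 2π = 3.644429 rad, q = (φ − β) mod 2π = 4.508004 rad → L = 2.01·(3.644429 + 5.427843 + 4.508004) = 2.01·13.580276 = 27.296355 m
LSR: p² = d² − 2 + 2cos(α−β) + 2d(sin α + sin β) = 18.998504; p = √p² = 4.358727; φ = atan2(−cos α − cos β, d + sin α + sin β) − atan2(−2, p) = 0.636151 rad; t = (φ − α) mod 2π = 3.443030 rad, q = (φ − β) mod 2π = 5.312278 rad → L = 2.01·(3.443030 + 4.358727 + 5.312278) = 2.01·13.114035 = 26.359211 m
RSL: p² = d² − 2 + 2cos(α−β) − 2d(sin α + sin β) = 8.202008; p = √p² = 2.863915; φ = atan2(cos α + cos β, d − sin α − sin β) − atan2(2, p) = -0.894208 rad; t = (α − φ) mod 2π = 4.370514 rad, q = (β − φ) mod 2π = 2.501266 rad → L = 2.01·(4.370514 + 2.863915 + 2.501266) = 2.01·9.735694 = 19.568745 m
RLR: c = (6 − d² + 2cos(α−β) + 2d(sin α − sin β))/8 = -2.682685, |c| > 1 → infeasible
LRL: c = (6 − d² + 2cos(α−β) − 2d(sin α − sin β))/8 = -0.011419; p = 2π − arccos c = 4.700970 rad; φ = atan2(cos β − cos α, d + sin α − sin β) = 0.324988 rad; t = (φ − α + p/2) mod 2π = 5.482352 rad, q = (β − α − t + p) mod 2π = 3.632555 rad → L = 2.01·(5.482352 + 4.700970 + 3.632555) = 2.01·13.815877 = 27.769913 m
Shortest: LSL with L = 14.589521 m ≈ 14.5895 m
Convert LSL to answer units (arcs ×180/π): t = 3.131867·180/π = 179.4428°, p = ρ·p = 2.01·2.844530 = 5.7175 m, q = 1.282070·180/π = 73.4572°, L = 14.5895 m.

LSL: t = 179.4428°, p = 5.7175 m, q = 73.4572°, L = 14.5895 m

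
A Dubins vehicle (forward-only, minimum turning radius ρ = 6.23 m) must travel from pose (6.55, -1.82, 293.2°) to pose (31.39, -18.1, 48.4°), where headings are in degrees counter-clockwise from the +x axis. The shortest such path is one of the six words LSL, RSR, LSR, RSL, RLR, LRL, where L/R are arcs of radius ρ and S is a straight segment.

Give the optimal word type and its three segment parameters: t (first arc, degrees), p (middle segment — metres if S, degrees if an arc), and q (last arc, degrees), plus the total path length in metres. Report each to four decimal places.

Let ψ = atan2(Δy, Δx) = atan2(-16.28, 24.84) = -33.2406° be the start→goal bearing.
Normalize: d = |goal − start| / ρ = 29.699562/6.23 = 4.767185, α = (θ_start − ψ) mod 360° = 326.4406° = 5.697464 rad, β = (θ_goal − ψ) mod 360° = 81.6406° = 1.424898 rad.
Common terms: sin α = -0.552801, cos α = 0.833313, sin β = 0.989376, cos β = 0.145382, cos(α−β) = -0.425779, d² = 22.726052. Work in radians in the unit-radius frame; every candidate has L = ρ·(t + p + q).
LSL: p² = 2 + d² − 2cos(α−β) + 2d(sin α − sin β) = 10.873929; p = √p² = 3.297564; φ = atan2(cos β − cos α, d + sin α − sin β) = -0.210162 rad; t = (φ − α) mod 2π = 0.375560 rad, q = (β − φ) mod 2π = 1.635059 rad → L = 6.23·(0.375560 + 3.297564 + 1.635059) = 6.23·5.308183 = 33.069982 m
RSR: p² = 2 + d² − 2cos(α−β) + 2d(sin β − sin α) = 40.281293; p = √p² = 6.346755; φ = atan2(cos α − cos β, d − sin α + sin β) = 0.108604 rad; t = (α − φ) mod 2π = 5.588859 rad, q = (φ − β) mod 2π = 4.966892 rad → L = 6.23·(5.588859 + 6.346755 + 4.966892) = 6.23·16.902506 = 105.302612 m
LSR: p² = d² − 2 + 2cos(α−β) + 2d(sin α + sin β) = 24.036958; p = √p² = 4.902750; φ = atan2(−cos α − cos β, d + sin α + sin β) − atan2(−2, p) = 0.201425 rad; t = (φ − α) mod 2π = 0.787146 rad, q = (φ − β) mod 2π = 5.059712 rad → L = 6.23·(0.787146 + 4.902750 + 5.059712) = 6.23·10.749609 = 66.970062 m
RSL: p² = d² − 2 + 2cos(α−β) − 2d(sin α + sin β) = 15.712030; p = √p² = 3.963840; φ = atan2(cos α + cos β, d − sin α − sin β) − atan2(2, p) = -0.245029 rad; t = (α − φ) mod 2π = 5.942492 rad, q = (β − φ) mod 2π = 1.669926 rad → L = 6.23·(5.942492 + 3.963840 + 1.669926) = 6.23·11.576259 = 72.120094 m
RLR: c = (6 − d² + 2cos(α−β) + 2d(sin α − sin β))/8 = -4.035162, |c| > 1 → infeasible
LRL: c = (6 − d² + 2cos(α−β) − 2d(sin α − sin β))/8 = -0.359241; p = 2π − arccos c = 4.344934 rad; φ = atan2(cos β − cos α, d + sin α − sin β) = -0.210162 rad; t = (φ − α + p/2) mod 2π = 2.548027 rad, q = (β − α − t + p) mod 2π = 3.807526 rad → L = 6.23·(2.548027 + 4.344934 + 3.807526) = 6.23·10.700488 = 66.664041 m
Shortest: LSL with L = 33.069982 m ≈ 33.0700 m
Convert LSL to answer units (arcs ×180/π): t = 0.375560·180/π = 21.5180°, p = ρ·p = 6.23·3.297564 = 20.5438 m, q = 1.635059·180/π = 93.6820°, L = 33.0700 m.

LSL: t = 21.5180°, p = 20.5438 m, q = 93.6820°, L = 33.0700 m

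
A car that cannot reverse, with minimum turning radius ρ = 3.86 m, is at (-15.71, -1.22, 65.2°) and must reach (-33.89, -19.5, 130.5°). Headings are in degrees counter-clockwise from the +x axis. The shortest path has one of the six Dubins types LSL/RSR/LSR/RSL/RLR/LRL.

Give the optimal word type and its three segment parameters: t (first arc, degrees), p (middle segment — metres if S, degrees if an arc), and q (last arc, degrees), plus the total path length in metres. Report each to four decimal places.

Let ψ = atan2(Δy, Δx) = atan2(-18.28, -18.18) = -134.8429° be the start→goal bearing.
Normalize: d = |goal − start| / ρ = 25.781210/3.86 = 6.679070, α = (θ_start − ψ) mod 360° = 200.0429° = 3.491406 rad, β = (θ_goal − ψ) mod 360° = 265.3429° = 4.631106 rad.
Common terms: sin α = -0.342723, cos α = -0.939437, sin β = -0.996698, cos β = -0.081193, cos(α−β) = 0.417867, d² = 44.609976. Work in radians in the unit-radius frame; every candidate has L = ρ·(t + p + q).
LSL: p² = 2 + d² − 2cos(α−β) + 2d(sin α − sin β) = 54.510138; p = √p² = 7.383098; φ = atan2(cos β − cos α, d + sin α − sin β) = 0.116508 rad; t = (φ − α) mod 2π = 2.908287 rad, q = (β − φ) mod 2π = 4.514599 rad → L = 3.86·(2.908287 + 7.383098 + 4.514599) = 3.86·14.805983 = 57.151096 m
RSR: p² = 2 + d² − 2cos(α−β) + 2d(sin β − sin α) = 37.038345; p = √p² = 6.085914; φ = atan2(cos α − cos β, d − sin α + sin β) = -0.141493 rad; t = (α − φ) mod 2π = 3.632899 rad, q = (φ − β) mod 2π = 1.510586 rad → L = 3.86·(3.632899 + 6.085914 + 1.510586) = 3.86·11.229399 = 43.345480 m
LSR: p² = d² − 2 + 2cos(α−β) + 2d(sin α + sin β) = 25.553533; p = √p² = 5.055050; φ = atan2(−cos α − cos β, d + sin α + sin β) − atan2(−2, p) = 0.565609 rad; t = (φ − α) mod 2π = 3.357388 rad, q = (φ − β) mod 2π = 2.217688 rad → L = 3.86·(3.357388 + 5.055050 + 2.217688) = 3.86·10.630126 = 41.032288 m
RSL: p² = d² − 2 + 2cos(α−β) − 2d(sin α + sin β) = 61.337887; p = √p² = 7.831851; φ = atan2(cos α + cos β, d − sin α − sin β) − atan2(2, p) = -0.376628 rad; t = (α − φ) mod 2π = 3.868034 rad, q = (β − φ) mod 2π = 5.007734 rad → L = 3.86·(3.868034 + 7.831851 + 5.007734) = 3.86·16.707619 = 64.491410 m
RLR: c = (6 − d² + 2cos(α−β) + 2d(sin α − sin β))/8 = -3.629793, |c| > 1 → infeasible
LRL: c = (6 − d² + 2cos(α−β) − 2d(sin α − sin β))/8 = -5.813767, |c| > 1 → infeasible
Shortest: LSR with L = 41.032288 m ≈ 41.0323 m
Convert LSR to answer units (arcs ×180/π): t = 3.357388·180/π = 192.3642°, p = ρ·p = 3.86·5.055050 = 19.5125 m, q = 2.217688·180/π = 127.0642°, L = 41.0323 m.

LSR: t = 192.3642°, p = 19.5125 m, q = 127.0642°, L = 41.0323 m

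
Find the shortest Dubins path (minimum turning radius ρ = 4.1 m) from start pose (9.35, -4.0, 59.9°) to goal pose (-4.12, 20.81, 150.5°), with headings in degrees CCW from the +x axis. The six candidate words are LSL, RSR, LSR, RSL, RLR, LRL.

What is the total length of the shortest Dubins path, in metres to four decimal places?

Let ψ = atan2(Δy, Δx) = atan2(24.81, -13.47) = 118.4987° be the start→goal bearing.
Normalize: d = |goal − start| / ρ = 28.230781/4.1 = 6.885556, α = (θ_start − ψ) mod 360° = 301.4013° = 5.260445 rad, β = (θ_goal − ψ) mod 360° = 32.0013° = 0.558528 rad.
Common terms: sin α = -0.853539, cos α = 0.521029, sin β = 0.529939, cos β = 0.848036, cos(α−β) = -0.010472, d² = 47.410886. Work in radians in the unit-radius frame; every candidate has L = ρ·(t + p + q).
LSL: p² = 2 + d² − 2cos(α−β) + 2d(sin α − sin β) = 30.379805; p = √p² = 5.511788; φ = atan2(cos β − cos α, d + sin α − sin β) = 0.059364 rad; t = (φ − α) mod 2π = 1.082104 rad, q = (β − φ) mod 2π = 0.499165 rad → L = 4.1·(1.082104 + 5.511788 + 0.499165) = 4.1·7.093056 = 29.081530 m
RSR: p² = 2 + d² − 2cos(α−β) + 2d(sin β − sin α) = 68.483855; p = √p² = 8.275497; φ = atan2(cos α − cos β, d − sin α + sin β) = -0.039525 rad; t = (α − φ) mod 2π = 5.299970 rad, q = (φ − β) mod 2π = 5.685132 rad → L = 4.1·(5.299970 + 8.275497 + 5.685132) = 4.1·19.260600 = 78.968458 m
LSR: p² = d² − 2 + 2cos(α−β) + 2d(sin α + sin β) = 40.933605; p = √p² = 6.397938; φ = atan2(−cos α − cos β, d + sin α + sin β) − atan2(−2, p) = 0.097290 rad; t = (φ − α) mod 2π = 1.120031 rad, q = (φ − β) mod 2π = 5.821948 rad → L = 4.1·(1.120031 + 6.397938 + 5.821948) = 4.1·13.339916 = 54.693655 m
RSL: p² = d² − 2 + 2cos(α−β) − 2d(sin α + sin β) = 49.846280; p = √p² = 7.060190; φ = atan2(cos α + cos β, d − sin α − sin β) − atan2(2, p) = -0.088375 rad; t = (α − φ) mod 2π = 5.348820 rad, q = (β − φ) mod 2π = 0.646903 rad → L = 4.1·(5.348820 + 7.060190 + 0.646903) = 4.1·13.055912 = 53.529241 m
RLR: c = (6 − d² + 2cos(α−β) + 2d(sin α − sin β))/8 = -7.560482, |c| > 1 → infeasible
LRL: c = (6 − d² + 2cos(α−β) − 2d(sin α − sin β))/8 = -2.797476, |c| > 1 → infeasible
Shortest: LSL with L = 29.081530 m ≈ 29.0815 m

29.0815 m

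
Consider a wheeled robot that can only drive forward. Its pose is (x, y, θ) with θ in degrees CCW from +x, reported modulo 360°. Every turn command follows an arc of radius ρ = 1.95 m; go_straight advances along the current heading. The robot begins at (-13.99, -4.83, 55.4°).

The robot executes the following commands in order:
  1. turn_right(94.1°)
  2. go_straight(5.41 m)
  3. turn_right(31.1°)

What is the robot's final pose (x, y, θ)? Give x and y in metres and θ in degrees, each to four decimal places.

set_pose: (x, y, θ) = (-13.9900, -4.8300, 55.4000°), ρ = 1.95
turn_right(94.1°): centre at ρ to the right, rotate −94.1° → (-11.1657, -4.4155, -38.7000° ≡ 321.3000°)
go_straight(5.41): x += 5.41·cos θ, y += 5.41·sin θ → (-6.9435, -7.7980, 321.3000°)
turn_right(31.1°): centre at ρ to the right, rotate −31.1° → (-6.3327, -8.6465, 290.2000°)

(-6.3327, -8.6465, 290.2000°)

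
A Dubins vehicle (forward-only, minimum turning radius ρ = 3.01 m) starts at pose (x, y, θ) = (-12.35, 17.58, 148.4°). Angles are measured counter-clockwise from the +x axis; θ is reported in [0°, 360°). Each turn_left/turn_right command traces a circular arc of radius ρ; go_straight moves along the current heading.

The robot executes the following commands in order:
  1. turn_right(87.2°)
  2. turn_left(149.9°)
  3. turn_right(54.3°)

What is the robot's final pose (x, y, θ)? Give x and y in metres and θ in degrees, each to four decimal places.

(-20.3435, 25.4320, 156.8000°)

set_pose: (x, y, θ) = (-12.3500, 17.5800, 148.4000°), ρ = 3.01
turn_right(87.2°): centre at ρ to the right, rotate −87.2° → (-13.4105, 21.5938, 61.2000°)
turn_left(149.9°): centre at ρ to the left, rotate +149.9° → (-17.6029, 25.6212, 211.1000°)
turn_right(54.3°): centre at ρ to the right, rotate −54.3° → (-20.3435, 25.4320, 156.8000°)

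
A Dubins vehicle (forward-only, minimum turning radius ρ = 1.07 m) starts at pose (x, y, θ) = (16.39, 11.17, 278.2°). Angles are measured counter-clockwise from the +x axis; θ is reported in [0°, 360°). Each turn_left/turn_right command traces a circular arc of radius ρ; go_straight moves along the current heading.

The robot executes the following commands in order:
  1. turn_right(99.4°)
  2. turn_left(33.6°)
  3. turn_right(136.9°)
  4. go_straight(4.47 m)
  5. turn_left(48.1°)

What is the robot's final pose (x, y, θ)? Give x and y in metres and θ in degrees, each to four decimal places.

(14.0780, 16.1403, 123.6000°)

set_pose: (x, y, θ) = (16.3900, 11.1700, 278.2000°), ρ = 1.07
turn_right(99.4°): centre at ρ to the right, rotate −99.4° → (15.3085, 9.9476, 178.8000°)
turn_left(33.6°): centre at ρ to the left, rotate +33.6° → (14.7128, 9.7813, 212.4000°)
turn_right(136.9°): centre at ρ to the right, rotate −136.9° → (13.1035, 10.9526, 75.5000°)
go_straight(4.47): x += 4.47·cos θ, y += 4.47·sin θ → (14.2227, 15.2802, 75.5000°)
turn_left(48.1°): centre at ρ to the left, rotate +48.1° → (14.0780, 16.1403, 123.6000°)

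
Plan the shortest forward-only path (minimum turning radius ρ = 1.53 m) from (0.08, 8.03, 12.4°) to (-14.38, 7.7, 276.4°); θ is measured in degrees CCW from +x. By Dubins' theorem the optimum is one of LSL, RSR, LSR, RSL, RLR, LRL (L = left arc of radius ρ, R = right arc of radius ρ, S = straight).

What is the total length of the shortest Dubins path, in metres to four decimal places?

Let ψ = atan2(Δy, Δx) = atan2(-0.33, -14.46) = -178.6926° be the start→goal bearing.
Normalize: d = |goal − start| / ρ = 14.463765/1.53 = 9.453441, α = (θ_start − ψ) mod 360° = 191.0926° = 3.335196 rad, β = (θ_goal − ψ) mod 360° = 95.0926° = 1.659680 rad.
Common terms: sin α = -0.192396, cos α = -0.981317, sin β = 0.996052, cos β = -0.088766, cos(α−β) = -0.104528, d² = 89.367551. Work in radians in the unit-radius frame; every candidate has L = ρ·(t + p + q).
LSL: p² = 2 + d² − 2cos(α−β) + 2d(sin α − sin β) = 69.106752; p = √p² = 8.313047; φ = atan2(cos β − cos α, d + sin α − sin β) = 0.107575 rad; t = (φ − α) mod 2π = 3.055564 rad, q = (β − φ) mod 2π = 1.552105 rad → L = 1.53·(3.055564 + 8.313047 + 1.552105) = 1.53·12.920716 = 19.768696 m
RSR: p² = 2 + d² − 2cos(α−β) + 2d(sin β − sin α) = 114.046464; p = √p² = 10.679254; φ = atan2(cos α − cos β, d − sin α + sin β) = -0.083676 rad; t = (α − φ) mod 2π = 3.418871 rad, q = (φ − β) mod 2π = 4.539830 rad → L = 1.53·(3.418871 + 10.679254 + 4.539830) = 1.53·18.637955 = 28.516072 m
LSR: p² = d² − 2 + 2cos(α−β) + 2d(sin α + sin β) = 102.353132; p = √p² = 10.116972; φ = atan2(−cos α − cos β, d + sin α + sin β) − atan2(−2, p) = 0.299121 rad; t = (φ − α) mod 2π = 3.247111 rad, q = (φ − β) mod 2π = 4.922627 rad → L = 1.53·(3.247111 + 10.116972 + 4.922627) = 1.53·18.286710 = 27.978666 m
RSL: p² = d² − 2 + 2cos(α−β) − 2d(sin α + sin β) = 71.963856; p = √p² = 8.483151; φ = atan2(cos α + cos β, d − sin α − sin β) − atan2(2, p) = -0.354620 rad; t = (α − φ) mod 2π = 3.689816 rad, q = (β − φ) mod 2π = 2.014300 rad → L = 1.53·(3.689816 + 8.483151 + 2.014300) = 1.53·14.187267 = 21.706519 m
RLR: c = (6 − d² + 2cos(α−β) + 2d(sin α − sin β))/8 = -13.255808, |c| > 1 → infeasible
LRL: c = (6 − d² + 2cos(α−β) − 2d(sin α − sin β))/8 = -7.638344, |c| > 1 → infeasible
Shortest: LSL with L = 19.768696 m ≈ 19.7687 m

19.7687 m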